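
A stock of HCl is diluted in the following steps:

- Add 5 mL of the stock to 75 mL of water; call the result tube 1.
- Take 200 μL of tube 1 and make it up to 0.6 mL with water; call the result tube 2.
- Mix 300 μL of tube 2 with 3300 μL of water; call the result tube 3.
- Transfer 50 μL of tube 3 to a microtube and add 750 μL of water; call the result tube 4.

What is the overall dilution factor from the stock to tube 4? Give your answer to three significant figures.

9.22 × 10^3

Step 1: 5 mL + 75 mL = 80 mL total → factor 80/5 = 16
Step 2: 200 μL brought to 0.6 mL → factor 600/200 = 3
Step 3: 300 μL + 3300 μL = 3600 μL total → factor 3600/300 = 12
Step 4: 50 μL + 750 μL = 800 μL total → factor 800/50 = 16
Overall dilution factor = 16 × 3 × 12 × 16 = 9216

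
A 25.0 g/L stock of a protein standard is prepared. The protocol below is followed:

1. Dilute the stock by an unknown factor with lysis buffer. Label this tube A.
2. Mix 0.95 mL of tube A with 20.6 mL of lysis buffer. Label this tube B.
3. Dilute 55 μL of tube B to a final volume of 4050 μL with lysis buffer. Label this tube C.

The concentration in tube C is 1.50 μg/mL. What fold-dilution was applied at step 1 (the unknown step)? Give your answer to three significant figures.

Step 1: unknown factor x
Step 2: 0.95 mL + 20.6 mL = 21.55 mL total → factor 21.55/0.95 = 22.684
Step 3: 55 μL brought to 4050 μL → factor 4050/55 = 73.636
Product of known-step factors = 1670.4
Overall factor = 25.0 g/L / (1.50 μg/mL) = 16667
x = 16667 / 1670.4 = 9.98

9.98-fold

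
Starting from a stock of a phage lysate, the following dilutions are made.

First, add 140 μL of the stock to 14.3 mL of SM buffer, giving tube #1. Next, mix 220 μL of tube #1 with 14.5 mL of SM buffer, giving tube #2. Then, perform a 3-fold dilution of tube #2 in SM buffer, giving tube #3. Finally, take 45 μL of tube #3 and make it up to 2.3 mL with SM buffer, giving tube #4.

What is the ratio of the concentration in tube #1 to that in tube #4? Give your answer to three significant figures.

1.03 × 10^4

Step 1: 140 μL + 14.3 mL = 14440 μL total → factor 14440/140 = 103.14
Step 2: 220 μL + 14.5 mL = 14720 μL total → factor 14720/220 = 66.909
Step 3: 3-fold → factor 3
Step 4: 45 μL brought to 2.3 mL → factor 2300/45 = 51.111
Dilution factor to tube #1 = 103.14; to tube #4 = 1.0582 × 10^6
[tube #1]/[tube #4] = (factor to tube #4)/(factor to tube #1) = 1.0582 × 10^6/103.14 = 1.03 × 10^4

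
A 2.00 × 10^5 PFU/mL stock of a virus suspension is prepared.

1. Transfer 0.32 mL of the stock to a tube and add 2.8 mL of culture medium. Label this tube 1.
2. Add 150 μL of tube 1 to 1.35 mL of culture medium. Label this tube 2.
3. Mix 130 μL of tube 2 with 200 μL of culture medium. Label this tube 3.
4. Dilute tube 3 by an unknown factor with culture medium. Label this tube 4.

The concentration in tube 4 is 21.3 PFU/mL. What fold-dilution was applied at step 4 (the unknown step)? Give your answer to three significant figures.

37.9-fold

Step 1: 0.32 mL + 2.8 mL = 3.12 mL total → factor 3.12/0.32 = 9.75
Step 2: 150 μL + 1.35 mL = 1500 μL total → factor 1500/150 = 10
Step 3: 130 μL + 200 μL = 330 μL total → factor 330/130 = 2.5385
Step 4: unknown factor x
Product of known-step factors = 247.5
Overall factor = 2.00 × 10^5 PFU/mL / (21.3 PFU/mL) = 9389.7
x = 9389.7 / 247.5 = 37.9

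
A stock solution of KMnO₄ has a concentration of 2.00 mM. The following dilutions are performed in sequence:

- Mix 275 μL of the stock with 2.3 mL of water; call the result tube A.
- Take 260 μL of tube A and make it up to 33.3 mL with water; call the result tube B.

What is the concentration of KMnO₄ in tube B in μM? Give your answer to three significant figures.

Step 1: 275 μL + 2.3 mL = 2575 μL total → factor 2575/275 = 9.3636
Step 2: 260 μL brought to 33.3 mL → factor 33300/260 = 128.08
Overall dilution factor = 9.3636 × 128.08 = 1199.3
Final = 2.00 mM / 1199.3 = 0.001668 mM = 1.67 μM

1.67 μM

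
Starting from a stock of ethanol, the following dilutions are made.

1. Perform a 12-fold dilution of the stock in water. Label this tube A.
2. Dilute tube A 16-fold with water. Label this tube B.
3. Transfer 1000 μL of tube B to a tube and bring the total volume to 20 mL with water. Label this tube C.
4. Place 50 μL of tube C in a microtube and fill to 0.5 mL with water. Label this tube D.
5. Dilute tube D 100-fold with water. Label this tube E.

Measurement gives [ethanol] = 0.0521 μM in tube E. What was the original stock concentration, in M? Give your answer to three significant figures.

0.200 M

Step 1: 12-fold → factor 12
Step 2: 16-fold → factor 16
Step 3: 1000 μL brought to 20 mL → factor 20000/1000 = 20
Step 4: 50 μL brought to 0.5 mL → factor 500/50 = 10
Step 5: 100-fold → factor 100
Overall dilution factor = 12 × 16 × 20 × 10 × 100 = 3.84 × 10^6
Stock = 0.0521 μM × 3.84 × 10^6 = 2.001 × 10^5 μM = 0.200 M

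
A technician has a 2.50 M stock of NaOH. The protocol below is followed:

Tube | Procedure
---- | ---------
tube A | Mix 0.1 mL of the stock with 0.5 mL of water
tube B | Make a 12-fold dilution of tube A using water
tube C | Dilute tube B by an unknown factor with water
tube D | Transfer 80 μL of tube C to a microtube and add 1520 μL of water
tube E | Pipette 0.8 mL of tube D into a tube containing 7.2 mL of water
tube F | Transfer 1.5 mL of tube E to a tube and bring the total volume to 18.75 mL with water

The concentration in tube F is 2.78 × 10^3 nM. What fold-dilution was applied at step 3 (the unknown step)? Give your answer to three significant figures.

Step 1: 0.1 mL + 0.5 mL = 0.6 mL total → factor 0.6/0.1 = 6
Step 2: 12-fold → factor 12
Step 3: unknown factor x
Step 4: 80 μL + 1520 μL = 1600 μL total → factor 1600/80 = 20
Step 5: 0.8 mL + 7.2 mL = 8 mL total → factor 8/0.8 = 10
Step 6: 1.5 mL brought to 18.75 mL → factor 18.75/1.5 = 12.5
Product of known-step factors = 1.8 × 10^5
Overall factor = 2.50 M / (2.78 × 10^3 nM) = 8.9928 × 10^5
x = 8.9928 × 10^5 / 1.8 × 10^5 = 5.00

5.00-fold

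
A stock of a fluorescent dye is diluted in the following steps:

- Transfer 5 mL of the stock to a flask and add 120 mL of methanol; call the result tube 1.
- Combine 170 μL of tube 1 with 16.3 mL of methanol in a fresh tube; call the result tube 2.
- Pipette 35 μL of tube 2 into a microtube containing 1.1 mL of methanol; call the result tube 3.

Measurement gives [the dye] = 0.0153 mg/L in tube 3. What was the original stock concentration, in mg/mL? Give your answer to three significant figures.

Step 1: 5 mL + 120 mL = 125 mL total → factor 125/5 = 25
Step 2: 170 μL + 16.3 mL = 16470 μL total → factor 16470/170 = 96.882
Step 3: 35 μL + 1.1 mL = 1135 μL total → factor 1135/35 = 32.429
Overall dilution factor = 25 × 96.882 × 32.429 = 78544
Stock = 0.0153 mg/L × 78544 = 1202 mg/L = 1.20 mg/mL

1.20 mg/mL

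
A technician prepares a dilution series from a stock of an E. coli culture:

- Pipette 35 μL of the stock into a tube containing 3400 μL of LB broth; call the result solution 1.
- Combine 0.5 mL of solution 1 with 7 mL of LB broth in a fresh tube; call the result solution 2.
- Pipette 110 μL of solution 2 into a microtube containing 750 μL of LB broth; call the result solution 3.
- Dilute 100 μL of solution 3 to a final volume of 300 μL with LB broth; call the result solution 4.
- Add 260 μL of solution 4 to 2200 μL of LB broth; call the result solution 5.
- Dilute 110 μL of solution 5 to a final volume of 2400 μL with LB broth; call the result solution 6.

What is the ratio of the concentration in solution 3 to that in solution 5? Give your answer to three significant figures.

Step 1: 35 μL + 3400 μL = 3435 μL total → factor 3435/35 = 98.143
Step 2: 0.5 mL + 7 mL = 7.5 mL total → factor 7.5/0.5 = 15
Step 3: 110 μL + 750 μL = 860 μL total → factor 860/110 = 7.8182
Step 4: 100 μL brought to 300 μL → factor 300/100 = 3
Step 5: 260 μL + 2200 μL = 2460 μL total → factor 2460/260 = 9.4615
Dilution factor to solution 3 = 11509; to solution 5 = 3.2669 × 10^5
[solution 3]/[solution 5] = (factor to solution 5)/(factor to solution 3) = 3.2669 × 10^5/11509 = 28.4

28.4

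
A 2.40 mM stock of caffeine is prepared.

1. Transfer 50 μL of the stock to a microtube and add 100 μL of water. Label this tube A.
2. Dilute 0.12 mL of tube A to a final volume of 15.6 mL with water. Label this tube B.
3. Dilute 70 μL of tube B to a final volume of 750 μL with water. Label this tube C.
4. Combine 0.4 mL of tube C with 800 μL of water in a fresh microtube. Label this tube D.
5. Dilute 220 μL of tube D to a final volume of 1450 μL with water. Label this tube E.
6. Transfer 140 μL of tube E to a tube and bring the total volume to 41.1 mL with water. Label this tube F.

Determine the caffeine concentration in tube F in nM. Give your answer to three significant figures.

Step 1: 50 μL + 100 μL = 150 μL total → factor 150/50 = 3
Step 2: 0.12 mL brought to 15.6 mL → factor 15.6/0.12 = 130
Step 3: 70 μL brought to 750 μL → factor 750/70 = 10.714
Step 4: 0.4 mL + 800 μL = 1.2 mL total → factor 1.2/0.4 = 3
Step 5: 220 μL brought to 1450 μL → factor 1450/220 = 6.5909
Step 6: 140 μL brought to 41.1 mL → factor 41100/140 = 293.57
Overall dilution factor = 3 × 130 × 10.714 × 3 × 6.5909 × 293.57 = 2.4255 × 10^7
Final = 2.40 mM / 2.4255 × 10^7 = 9.895 × 10^-8 mM = 0.0989 nM

0.0989 nM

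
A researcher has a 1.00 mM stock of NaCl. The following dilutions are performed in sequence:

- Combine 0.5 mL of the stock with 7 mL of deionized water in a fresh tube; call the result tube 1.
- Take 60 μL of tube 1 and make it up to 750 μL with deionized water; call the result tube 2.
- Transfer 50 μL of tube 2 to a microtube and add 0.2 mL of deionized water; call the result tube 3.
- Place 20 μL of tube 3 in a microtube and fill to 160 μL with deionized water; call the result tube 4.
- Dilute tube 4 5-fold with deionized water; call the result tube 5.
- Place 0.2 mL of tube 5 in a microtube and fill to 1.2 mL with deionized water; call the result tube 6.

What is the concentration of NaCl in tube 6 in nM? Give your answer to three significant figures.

4.44 nM

Step 1: 0.5 mL + 7 mL = 7.5 mL total → factor 7.5/0.5 = 15
Step 2: 60 μL brought to 750 μL → factor 750/60 = 12.5
Step 3: 50 μL + 0.2 mL = 250 μL total → factor 250/50 = 5
Step 4: 20 μL brought to 160 μL → factor 160/20 = 8
Step 5: 5-fold → factor 5
Step 6: 0.2 mL brought to 1.2 mL → factor 1.2/0.2 = 6
Overall dilution factor = 15 × 12.5 × 5 × 8 × 5 × 6 = 2.25 × 10^5
Final = 1.00 mM / 2.25 × 10^5 = 4.444 × 10^-6 mM = 4.44 nM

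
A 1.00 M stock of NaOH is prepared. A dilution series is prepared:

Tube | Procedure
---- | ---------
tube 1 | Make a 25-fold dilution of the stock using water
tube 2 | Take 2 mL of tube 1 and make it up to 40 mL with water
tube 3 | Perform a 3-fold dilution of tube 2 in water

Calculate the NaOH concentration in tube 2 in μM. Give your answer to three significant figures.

Step 1: 25-fold → factor 25
Step 2: 2 mL brought to 40 mL → factor 40/2 = 20
Dilution factor through tube 2 = 25 × 20 = 500
[tube 2] = 1.00 M / 500 = 0.002000 M = 2.00 × 10^3 μM

2.00 × 10^3 μM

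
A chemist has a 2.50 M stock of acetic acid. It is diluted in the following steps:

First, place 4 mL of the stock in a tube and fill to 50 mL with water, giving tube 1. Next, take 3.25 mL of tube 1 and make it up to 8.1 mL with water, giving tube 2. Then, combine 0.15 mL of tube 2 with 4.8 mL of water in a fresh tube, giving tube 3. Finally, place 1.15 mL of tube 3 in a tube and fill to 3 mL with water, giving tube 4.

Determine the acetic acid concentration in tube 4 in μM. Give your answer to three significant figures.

932 μM

Step 1: 4 mL brought to 50 mL → factor 50/4 = 12.5
Step 2: 3.25 mL brought to 8.1 mL → factor 8.1/3.25 = 2.4923
Step 3: 0.15 mL + 4.8 mL = 4.95 mL total → factor 4.95/0.15 = 33
Step 4: 1.15 mL brought to 3 mL → factor 3/1.15 = 2.6087
Overall dilution factor = 12.5 × 2.4923 × 33 × 2.6087 = 2681.9
Final = 2.50 M / 2681.9 = 0.0009322 M = 932 μM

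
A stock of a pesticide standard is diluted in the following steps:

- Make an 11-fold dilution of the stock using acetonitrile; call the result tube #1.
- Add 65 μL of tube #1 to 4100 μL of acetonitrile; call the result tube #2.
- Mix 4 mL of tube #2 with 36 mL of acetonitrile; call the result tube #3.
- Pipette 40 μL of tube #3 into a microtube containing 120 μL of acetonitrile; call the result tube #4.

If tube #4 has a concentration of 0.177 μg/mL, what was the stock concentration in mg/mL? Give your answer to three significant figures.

Step 1: 11-fold → factor 11
Step 2: 65 μL + 4100 μL = 4165 μL total → factor 4165/65 = 64.077
Step 3: 4 mL + 36 mL = 40 mL total → factor 40/4 = 10
Step 4: 40 μL + 120 μL = 160 μL total → factor 160/40 = 4
Overall dilution factor = 11 × 64.077 × 10 × 4 = 28194
Stock = 0.177 μg/mL × 28194 = 4990 μg/mL = 4.99 mg/mL

4.99 mg/mL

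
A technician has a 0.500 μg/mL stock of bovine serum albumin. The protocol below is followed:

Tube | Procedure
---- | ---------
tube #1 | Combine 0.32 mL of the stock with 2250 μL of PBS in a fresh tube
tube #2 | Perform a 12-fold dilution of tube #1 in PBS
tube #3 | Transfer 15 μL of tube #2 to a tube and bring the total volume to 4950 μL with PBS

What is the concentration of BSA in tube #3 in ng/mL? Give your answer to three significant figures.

0.0157 ng/mL

Step 1: 0.32 mL + 2250 μL = 2.57 mL total → factor 2.57/0.32 = 8.0312
Step 2: 12-fold → factor 12
Step 3: 15 μL brought to 4950 μL → factor 4950/15 = 330
Overall dilution factor = 8.0312 × 12 × 330 = 31804
Final = 0.500 μg/mL / 31804 = 1.572 × 10^-5 μg/mL = 0.0157 ng/mL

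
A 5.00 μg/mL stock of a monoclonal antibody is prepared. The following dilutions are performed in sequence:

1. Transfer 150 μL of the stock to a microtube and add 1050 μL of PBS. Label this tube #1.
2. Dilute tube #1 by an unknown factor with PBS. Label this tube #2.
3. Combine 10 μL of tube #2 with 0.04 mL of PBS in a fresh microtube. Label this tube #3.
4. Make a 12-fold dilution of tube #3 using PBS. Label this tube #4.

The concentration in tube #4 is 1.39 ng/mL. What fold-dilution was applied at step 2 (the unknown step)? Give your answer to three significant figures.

7.49-fold

Step 1: 150 μL + 1050 μL = 1200 μL total → factor 1200/150 = 8
Step 2: unknown factor x
Step 3: 10 μL + 0.04 mL = 50 μL total → factor 50/10 = 5
Step 4: 12-fold → factor 12
Product of known-step factors = 480
Overall factor = 5.00 μg/mL / (1.39 ng/mL) = 3597.1
x = 3597.1 / 480 = 7.49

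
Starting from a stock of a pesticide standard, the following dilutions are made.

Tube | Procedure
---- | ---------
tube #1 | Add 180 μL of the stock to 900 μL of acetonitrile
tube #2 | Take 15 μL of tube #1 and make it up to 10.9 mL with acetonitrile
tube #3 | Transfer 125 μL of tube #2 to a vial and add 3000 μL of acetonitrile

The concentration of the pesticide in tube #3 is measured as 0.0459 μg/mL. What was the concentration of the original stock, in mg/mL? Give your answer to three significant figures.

5.00 mg/mL

Step 1: 180 μL + 900 μL = 1080 μL total → factor 1080/180 = 6
Step 2: 15 μL brought to 10.9 mL → factor 10900/15 = 726.67
Step 3: 125 μL + 3000 μL = 3125 μL total → factor 3125/125 = 25
Overall dilution factor = 6 × 726.67 × 25 = 1.09 × 10^5
Stock = 0.0459 μg/mL × 1.09 × 10^5 = 5003 μg/mL = 5.00 mg/mL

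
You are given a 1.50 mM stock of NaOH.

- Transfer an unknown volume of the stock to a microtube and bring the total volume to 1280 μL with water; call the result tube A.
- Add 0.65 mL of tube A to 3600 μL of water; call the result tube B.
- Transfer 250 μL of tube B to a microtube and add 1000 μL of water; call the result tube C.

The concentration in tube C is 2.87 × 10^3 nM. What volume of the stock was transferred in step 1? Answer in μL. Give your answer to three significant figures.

80.1 μL

Step 1: v brought to 1280 μL → factor = 1280 μL/v
Step 2: 0.65 mL + 3600 μL = 4.25 mL total → factor 4.25/0.65 = 6.5385
Step 3: 250 μL + 1000 μL = 1250 μL total → factor 1250/250 = 5
Product of known-step factors = 32.692
Overall factor = 1.50 mM / (2.87 × 10^3 nM) = 522.65
Step-1 factor = 522.65 / 32.692 = 15.987
v = 1280 μL / 15.987 = 80.1 μL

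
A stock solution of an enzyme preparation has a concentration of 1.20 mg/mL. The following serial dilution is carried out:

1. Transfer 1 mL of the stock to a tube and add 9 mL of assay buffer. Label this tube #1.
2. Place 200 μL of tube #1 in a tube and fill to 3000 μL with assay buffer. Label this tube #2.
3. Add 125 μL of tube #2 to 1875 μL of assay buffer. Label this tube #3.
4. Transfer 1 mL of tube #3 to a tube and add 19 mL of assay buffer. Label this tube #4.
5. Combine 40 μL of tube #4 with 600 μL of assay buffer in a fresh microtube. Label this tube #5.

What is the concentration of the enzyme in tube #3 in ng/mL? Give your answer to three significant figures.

500 ng/mL

Step 1: 1 mL + 9 mL = 10 mL total → factor 10/1 = 10
Step 2: 200 μL brought to 3000 μL → factor 3000/200 = 15
Step 3: 125 μL + 1875 μL = 2000 μL total → factor 2000/125 = 16
Dilution factor through tube #3 = 10 × 15 × 16 = 2400
[tube #3] = 1.20 mg/mL / 2400 = 0.0005000 mg/mL = 500 ng/mL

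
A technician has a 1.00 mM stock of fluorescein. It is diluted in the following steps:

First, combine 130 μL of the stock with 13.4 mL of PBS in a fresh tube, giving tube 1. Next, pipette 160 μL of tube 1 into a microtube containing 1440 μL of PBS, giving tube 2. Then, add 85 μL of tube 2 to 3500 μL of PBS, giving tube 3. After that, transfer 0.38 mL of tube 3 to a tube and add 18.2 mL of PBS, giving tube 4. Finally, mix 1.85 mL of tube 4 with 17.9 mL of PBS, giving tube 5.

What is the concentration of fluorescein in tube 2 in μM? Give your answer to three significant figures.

0.961 μM

Step 1: 130 μL + 13.4 mL = 13530 μL total → factor 13530/130 = 104.08
Step 2: 160 μL + 1440 μL = 1600 μL total → factor 1600/160 = 10
Dilution factor through tube 2 = 104.08 × 10 = 1040.8
[tube 2] = 1.00 mM / 1040.8 = 0.0009608 mM = 0.961 μM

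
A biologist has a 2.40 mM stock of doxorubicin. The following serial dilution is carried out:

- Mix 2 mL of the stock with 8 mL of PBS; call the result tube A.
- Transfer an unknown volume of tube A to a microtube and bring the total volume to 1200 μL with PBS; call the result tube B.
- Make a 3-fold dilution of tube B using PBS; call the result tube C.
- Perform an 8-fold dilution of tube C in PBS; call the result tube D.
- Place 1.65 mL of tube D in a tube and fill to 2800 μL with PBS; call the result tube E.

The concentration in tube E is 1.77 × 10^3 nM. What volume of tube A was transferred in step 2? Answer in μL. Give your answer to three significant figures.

180 μL

Step 1: 2 mL + 8 mL = 10 mL total → factor 10/2 = 5
Step 2: v brought to 1200 μL → factor = 1200 μL/v
Step 3: 3-fold → factor 3
Step 4: 8-fold → factor 8
Step 5: 1.65 mL brought to 2800 μL → factor 2.8/1.65 = 1.697
Product of known-step factors = 203.64
Overall factor = 2.40 mM / (1.77 × 10^3 nM) = 1355.9
Step-2 factor = 1355.9 / 203.64 = 6.6586
v = 1200 μL / 6.6586 = 180 μL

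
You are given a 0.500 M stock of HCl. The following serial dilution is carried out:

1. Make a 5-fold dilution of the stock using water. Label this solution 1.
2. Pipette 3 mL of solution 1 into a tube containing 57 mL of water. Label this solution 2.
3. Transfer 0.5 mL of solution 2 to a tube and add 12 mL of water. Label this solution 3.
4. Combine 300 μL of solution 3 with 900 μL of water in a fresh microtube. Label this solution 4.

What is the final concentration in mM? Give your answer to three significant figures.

0.0500 mM

Step 1: 5-fold → factor 5
Step 2: 3 mL + 57 mL = 60 mL total → factor 60/3 = 20
Step 3: 0.5 mL + 12 mL = 12.5 mL total → factor 12.5/0.5 = 25
Step 4: 300 μL + 900 μL = 1200 μL total → factor 1200/300 = 4
Overall dilution factor = 5 × 20 × 25 × 4 = 10000
Final = 0.500 M / 10000 = 5.000 × 10^-5 M = 0.0500 mM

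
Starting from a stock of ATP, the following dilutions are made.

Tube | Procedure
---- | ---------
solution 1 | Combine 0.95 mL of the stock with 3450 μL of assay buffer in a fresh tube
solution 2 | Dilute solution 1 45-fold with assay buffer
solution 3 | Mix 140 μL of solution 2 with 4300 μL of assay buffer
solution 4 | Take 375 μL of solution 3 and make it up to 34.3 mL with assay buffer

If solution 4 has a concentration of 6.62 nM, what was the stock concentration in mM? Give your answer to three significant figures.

4.00 mM

Step 1: 0.95 mL + 3450 μL = 4.4 mL total → factor 4.4/0.95 = 4.6316
Step 2: 45-fold → factor 45
Step 3: 140 μL + 4300 μL = 4440 μL total → factor 4440/140 = 31.714
Step 4: 375 μL brought to 34.3 mL → factor 34300/375 = 91.467
Overall dilution factor = 4.6316 × 45 × 31.714 × 91.467 = 6.0459 × 10^5
Stock = 6.62 nM × 6.0459 × 10^5 = 4.002 × 10^6 nM = 4.00 mM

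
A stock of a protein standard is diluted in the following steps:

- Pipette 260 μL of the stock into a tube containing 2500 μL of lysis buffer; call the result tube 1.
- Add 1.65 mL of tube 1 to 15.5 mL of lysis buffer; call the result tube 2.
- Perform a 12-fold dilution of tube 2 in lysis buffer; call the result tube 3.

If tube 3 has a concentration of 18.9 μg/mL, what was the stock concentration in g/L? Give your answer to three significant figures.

Step 1: 260 μL + 2500 μL = 2760 μL total → factor 2760/260 = 10.615
Step 2: 1.65 mL + 15.5 mL = 17.15 mL total → factor 17.15/1.65 = 10.394
Step 3: 12-fold → factor 12
Overall dilution factor = 10.615 × 10.394 × 12 = 1324
Stock = 18.9 μg/mL × 1324 = 2.502 × 10^4 μg/mL = 25.0 g/L

25.0 g/L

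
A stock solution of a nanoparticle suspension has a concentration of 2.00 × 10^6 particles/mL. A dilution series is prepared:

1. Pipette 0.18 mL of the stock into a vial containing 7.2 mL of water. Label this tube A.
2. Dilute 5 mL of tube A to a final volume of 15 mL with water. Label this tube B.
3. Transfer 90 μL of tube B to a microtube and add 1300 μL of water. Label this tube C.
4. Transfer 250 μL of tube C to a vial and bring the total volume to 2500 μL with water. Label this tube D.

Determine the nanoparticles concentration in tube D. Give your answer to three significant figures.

105 particles/mL

Step 1: 0.18 mL + 7.2 mL = 7.38 mL total → factor 7.38/0.18 = 41
Step 2: 5 mL brought to 15 mL → factor 15/5 = 3
Step 3: 90 μL + 1300 μL = 1390 μL total → factor 1390/90 = 15.444
Step 4: 250 μL brought to 2500 μL → factor 2500/250 = 10
Overall dilution factor = 41 × 3 × 15.444 × 10 = 18997
Final = 2.00 × 10^6 particles/mL / 18997 = 105 particles/mL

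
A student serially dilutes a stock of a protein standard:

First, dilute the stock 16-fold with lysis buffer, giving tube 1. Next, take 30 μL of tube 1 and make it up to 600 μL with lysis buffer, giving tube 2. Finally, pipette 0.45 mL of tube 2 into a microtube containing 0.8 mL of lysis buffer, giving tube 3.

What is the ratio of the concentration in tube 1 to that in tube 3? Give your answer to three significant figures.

55.6

Step 1: 16-fold → factor 16
Step 2: 30 μL brought to 600 μL → factor 600/30 = 20
Step 3: 0.45 mL + 0.8 mL = 1.25 mL total → factor 1.25/0.45 = 2.7778
Dilution factor to tube 1 = 16; to tube 3 = 888.89
[tube 1]/[tube 3] = (factor to tube 3)/(factor to tube 1) = 888.89/16 = 55.6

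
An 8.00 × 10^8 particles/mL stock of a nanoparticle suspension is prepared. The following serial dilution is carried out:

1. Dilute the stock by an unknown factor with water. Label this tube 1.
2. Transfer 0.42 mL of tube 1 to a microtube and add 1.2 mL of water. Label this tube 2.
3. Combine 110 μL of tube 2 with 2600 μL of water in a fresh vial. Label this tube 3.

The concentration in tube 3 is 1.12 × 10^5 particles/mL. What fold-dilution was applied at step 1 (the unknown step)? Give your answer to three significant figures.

Step 1: unknown factor x
Step 2: 0.42 mL + 1.2 mL = 1.62 mL total → factor 1.62/0.42 = 3.8571
Step 3: 110 μL + 2600 μL = 2710 μL total → factor 2710/110 = 24.636
Product of known-step factors = 95.026
Overall factor = 8.00 × 10^8 particles/mL / (1.12 × 10^5 particles/mL) = 7142.9
x = 7142.9 / 95.026 = 75.2

75.2-fold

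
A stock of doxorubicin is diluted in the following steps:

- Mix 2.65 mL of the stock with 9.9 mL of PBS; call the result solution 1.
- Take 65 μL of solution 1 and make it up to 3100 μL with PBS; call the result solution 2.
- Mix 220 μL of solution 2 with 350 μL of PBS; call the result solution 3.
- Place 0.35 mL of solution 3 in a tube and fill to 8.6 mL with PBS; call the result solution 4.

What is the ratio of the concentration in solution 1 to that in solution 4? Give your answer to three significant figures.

3.04 × 10^3

Step 1: 2.65 mL + 9.9 mL = 12.55 mL total → factor 12.55/2.65 = 4.7358
Step 2: 65 μL brought to 3100 μL → factor 3100/65 = 47.692
Step 3: 220 μL + 350 μL = 570 μL total → factor 570/220 = 2.5909
Step 4: 0.35 mL brought to 8.6 mL → factor 8.6/0.35 = 24.571
Dilution factor to solution 1 = 4.7358; to solution 4 = 14379
[solution 1]/[solution 4] = (factor to solution 4)/(factor to solution 1) = 14379/4.7358 = 3.04 × 10^3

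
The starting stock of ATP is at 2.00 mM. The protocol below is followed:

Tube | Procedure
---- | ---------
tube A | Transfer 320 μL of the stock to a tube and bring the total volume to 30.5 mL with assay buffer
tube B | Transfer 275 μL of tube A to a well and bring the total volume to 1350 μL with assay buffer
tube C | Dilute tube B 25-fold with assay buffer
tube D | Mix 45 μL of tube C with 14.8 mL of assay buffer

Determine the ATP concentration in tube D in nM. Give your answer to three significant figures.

0.518 nM

Step 1: 320 μL brought to 30.5 mL → factor 30500/320 = 95.312
Step 2: 275 μL brought to 1350 μL → factor 1350/275 = 4.9091
Step 3: 25-fold → factor 25
Step 4: 45 μL + 14.8 mL = 14845 μL total → factor 14845/45 = 329.89
Overall dilution factor = 95.312 × 4.9091 × 25 × 329.89 = 3.8589 × 10^6
Final = 2.00 mM / 3.8589 × 10^6 = 5.183 × 10^-7 mM = 0.518 nM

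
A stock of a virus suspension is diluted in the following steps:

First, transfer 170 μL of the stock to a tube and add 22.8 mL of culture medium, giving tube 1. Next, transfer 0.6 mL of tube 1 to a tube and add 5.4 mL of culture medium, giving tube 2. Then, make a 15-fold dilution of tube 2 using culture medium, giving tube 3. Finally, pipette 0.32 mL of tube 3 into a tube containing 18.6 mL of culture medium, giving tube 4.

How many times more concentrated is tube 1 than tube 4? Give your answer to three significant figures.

8.87 × 10^3

Step 1: 170 μL + 22.8 mL = 22970 μL total → factor 22970/170 = 135.12
Step 2: 0.6 mL + 5.4 mL = 6 mL total → factor 6/0.6 = 10
Step 3: 15-fold → factor 15
Step 4: 0.32 mL + 18.6 mL = 18.92 mL total → factor 18.92/0.32 = 59.125
Dilution factor to tube 1 = 135.12; to tube 4 = 1.1983 × 10^6
[tube 1]/[tube 4] = (factor to tube 4)/(factor to tube 1) = 1.1983 × 10^6/135.12 = 8.87 × 10^3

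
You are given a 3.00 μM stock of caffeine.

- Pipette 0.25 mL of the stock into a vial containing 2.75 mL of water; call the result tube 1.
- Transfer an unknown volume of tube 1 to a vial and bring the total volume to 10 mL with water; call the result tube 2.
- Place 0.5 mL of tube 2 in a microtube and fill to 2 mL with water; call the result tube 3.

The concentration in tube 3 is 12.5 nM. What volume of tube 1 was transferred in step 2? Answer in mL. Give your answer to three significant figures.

2.00 mL

Step 1: 0.25 mL + 2.75 mL = 3 mL total → factor 3/0.25 = 12
Step 2: v brought to 10 mL → factor = 10 mL/v
Step 3: 0.5 mL brought to 2 mL → factor 2/0.5 = 4
Product of known-step factors = 48
Overall factor = 3.00 μM / (12.5 nM) = 240
Step-2 factor = 240 / 48 = 5
v = 10 mL / 5 = 2.00 mL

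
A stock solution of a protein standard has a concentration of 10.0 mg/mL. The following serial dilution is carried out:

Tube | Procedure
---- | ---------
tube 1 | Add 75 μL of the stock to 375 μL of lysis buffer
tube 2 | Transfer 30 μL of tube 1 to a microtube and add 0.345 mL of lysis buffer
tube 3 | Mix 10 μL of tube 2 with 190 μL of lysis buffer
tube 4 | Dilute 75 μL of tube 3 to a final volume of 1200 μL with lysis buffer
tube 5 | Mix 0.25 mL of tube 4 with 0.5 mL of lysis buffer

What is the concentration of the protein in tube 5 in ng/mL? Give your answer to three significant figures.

139 ng/mL

Step 1: 75 μL + 375 μL = 450 μL total → factor 450/75 = 6
Step 2: 30 μL + 0.345 mL = 375 μL total → factor 375/30 = 12.5
Step 3: 10 μL + 190 μL = 200 μL total → factor 200/10 = 20
Step 4: 75 μL brought to 1200 μL → factor 1200/75 = 16
Step 5: 0.25 mL + 0.5 mL = 0.75 mL total → factor 0.75/0.25 = 3
Overall dilution factor = 6 × 12.5 × 20 × 16 × 3 = 72000
Final = 10.0 mg/mL / 72000 = 0.0001389 mg/mL = 139 ng/mL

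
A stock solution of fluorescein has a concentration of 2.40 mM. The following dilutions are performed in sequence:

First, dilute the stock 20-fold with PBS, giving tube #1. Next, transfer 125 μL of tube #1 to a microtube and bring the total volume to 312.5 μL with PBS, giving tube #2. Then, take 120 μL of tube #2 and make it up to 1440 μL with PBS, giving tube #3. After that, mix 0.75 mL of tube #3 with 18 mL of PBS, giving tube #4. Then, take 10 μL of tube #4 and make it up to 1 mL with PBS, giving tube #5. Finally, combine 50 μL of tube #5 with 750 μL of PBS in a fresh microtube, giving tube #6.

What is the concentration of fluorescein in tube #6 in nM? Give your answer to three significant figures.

0.100 nM

Step 1: 20-fold → factor 20
Step 2: 125 μL brought to 312.5 μL → factor 312.5/125 = 2.5
Step 3: 120 μL brought to 1440 μL → factor 1440/120 = 12
Step 4: 0.75 mL + 18 mL = 18.75 mL total → factor 18.75/0.75 = 25
Step 5: 10 μL brought to 1 mL → factor 1000/10 = 100
Step 6: 50 μL + 750 μL = 800 μL total → factor 800/50 = 16
Overall dilution factor = 20 × 2.5 × 12 × 25 × 100 × 16 = 2.4 × 10^7
Final = 2.40 mM / 2.4 × 10^7 = 1.000 × 10^-7 mM = 0.100 nM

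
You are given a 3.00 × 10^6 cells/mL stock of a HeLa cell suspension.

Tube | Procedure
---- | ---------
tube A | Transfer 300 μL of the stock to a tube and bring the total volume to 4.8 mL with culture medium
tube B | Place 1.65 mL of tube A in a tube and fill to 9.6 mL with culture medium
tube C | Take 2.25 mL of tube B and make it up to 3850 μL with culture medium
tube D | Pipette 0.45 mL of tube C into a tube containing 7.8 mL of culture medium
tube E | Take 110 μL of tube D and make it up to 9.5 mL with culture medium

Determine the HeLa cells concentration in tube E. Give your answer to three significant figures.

Step 1: 300 μL brought to 4.8 mL → factor 4800/300 = 16
Step 2: 1.65 mL brought to 9.6 mL → factor 9.6/1.65 = 5.8182
Step 3: 2.25 mL brought to 3850 μL → factor 3.85/2.25 = 1.7111
Step 4: 0.45 mL + 7.8 mL = 8.25 mL total → factor 8.25/0.45 = 18.333
Step 5: 110 μL brought to 9.5 mL → factor 9500/110 = 86.364
Overall dilution factor = 16 × 5.8182 × 1.7111 × 18.333 × 86.364 = 2.5221 × 10^5
Final = 3.00 × 10^6 cells/mL / 2.5221 × 10^5 = 11.9 cells/mL

11.9 cells/mL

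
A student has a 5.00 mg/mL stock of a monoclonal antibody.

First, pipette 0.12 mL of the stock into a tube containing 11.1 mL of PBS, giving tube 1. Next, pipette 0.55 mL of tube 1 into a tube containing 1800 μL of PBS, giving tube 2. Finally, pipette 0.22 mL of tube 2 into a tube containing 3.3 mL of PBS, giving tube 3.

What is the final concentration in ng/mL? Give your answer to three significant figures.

782 ng/mL

Step 1: 0.12 mL + 11.1 mL = 11.22 mL total → factor 11.22/0.12 = 93.5
Step 2: 0.55 mL + 1800 μL = 2.35 mL total → factor 2.35/0.55 = 4.2727
Step 3: 0.22 mL + 3.3 mL = 3.52 mL total → factor 3.52/0.22 = 16
Overall dilution factor = 93.5 × 4.2727 × 16 = 6392
Final = 5.00 mg/mL / 6392 = 0.0007822 mg/mL = 782 ng/mL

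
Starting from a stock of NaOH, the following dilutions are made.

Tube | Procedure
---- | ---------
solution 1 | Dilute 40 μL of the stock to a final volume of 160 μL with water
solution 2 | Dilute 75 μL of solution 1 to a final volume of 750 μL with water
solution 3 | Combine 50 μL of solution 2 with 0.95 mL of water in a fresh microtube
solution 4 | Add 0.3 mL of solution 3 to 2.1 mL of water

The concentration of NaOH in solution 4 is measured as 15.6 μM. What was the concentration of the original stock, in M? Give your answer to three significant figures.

0.0998 M

Step 1: 40 μL brought to 160 μL → factor 160/40 = 4
Step 2: 75 μL brought to 750 μL → factor 750/75 = 10
Step 3: 50 μL + 0.95 mL = 1000 μL total → factor 1000/50 = 20
Step 4: 0.3 mL + 2.1 mL = 2.4 mL total → factor 2.4/0.3 = 8
Overall dilution factor = 4 × 10 × 20 × 8 = 6400
Stock = 15.6 μM × 6400 = 9.984 × 10^4 μM = 0.0998 M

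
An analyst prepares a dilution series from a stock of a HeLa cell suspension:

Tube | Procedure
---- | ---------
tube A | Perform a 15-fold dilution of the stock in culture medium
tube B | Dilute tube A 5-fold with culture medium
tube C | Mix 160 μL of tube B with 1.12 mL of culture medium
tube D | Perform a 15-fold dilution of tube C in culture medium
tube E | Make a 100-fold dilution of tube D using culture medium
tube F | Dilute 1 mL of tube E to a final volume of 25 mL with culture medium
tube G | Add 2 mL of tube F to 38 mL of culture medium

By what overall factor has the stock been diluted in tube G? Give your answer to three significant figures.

Step 1: 15-fold → factor 15
Step 2: 5-fold → factor 5
Step 3: 160 μL + 1.12 mL = 1280 μL total → factor 1280/160 = 8
Step 4: 15-fold → factor 15
Step 5: 100-fold → factor 100
Step 6: 1 mL brought to 25 mL → factor 25/1 = 25
Step 7: 2 mL + 38 mL = 40 mL total → factor 40/2 = 20
Overall dilution factor = 15 × 5 × 8 × 15 × 100 × 25 × 20 = 4.5 × 10^8

4.50 × 10^8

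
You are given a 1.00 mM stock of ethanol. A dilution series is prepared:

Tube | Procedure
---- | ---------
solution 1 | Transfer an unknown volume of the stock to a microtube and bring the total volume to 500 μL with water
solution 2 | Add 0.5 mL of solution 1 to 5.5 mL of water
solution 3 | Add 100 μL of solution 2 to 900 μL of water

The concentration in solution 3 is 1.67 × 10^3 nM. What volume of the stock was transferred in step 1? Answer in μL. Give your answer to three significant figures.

100 μL

Step 1: v brought to 500 μL → factor = 500 μL/v
Step 2: 0.5 mL + 5.5 mL = 6 mL total → factor 6/0.5 = 12
Step 3: 100 μL + 900 μL = 1000 μL total → factor 1000/100 = 10
Product of known-step factors = 120
Overall factor = 1.00 mM / (1.67 × 10^3 nM) = 598.8
Step-1 factor = 598.8 / 120 = 4.99
v = 500 μL / 4.99 = 100 μL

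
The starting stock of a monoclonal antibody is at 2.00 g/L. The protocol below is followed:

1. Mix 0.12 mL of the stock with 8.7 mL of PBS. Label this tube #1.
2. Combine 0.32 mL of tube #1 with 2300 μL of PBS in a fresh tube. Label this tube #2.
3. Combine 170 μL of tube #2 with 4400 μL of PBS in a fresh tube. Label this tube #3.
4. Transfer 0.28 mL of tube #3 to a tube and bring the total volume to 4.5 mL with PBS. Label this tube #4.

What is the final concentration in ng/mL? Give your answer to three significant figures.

Step 1: 0.12 mL + 8.7 mL = 8.82 mL total → factor 8.82/0.12 = 73.5
Step 2: 0.32 mL + 2300 μL = 2.62 mL total → factor 2.62/0.32 = 8.1875
Step 3: 170 μL + 4400 μL = 4570 μL total → factor 4570/170 = 26.882
Step 4: 0.28 mL brought to 4.5 mL → factor 4.5/0.28 = 16.071
Overall dilution factor = 73.5 × 8.1875 × 26.882 × 16.071 = 2.5999 × 10^5
Final = 2.00 g/L / 2.5999 × 10^5 = 7.693 × 10^-6 g/L = 7.69 ng/mL

7.69 ng/mL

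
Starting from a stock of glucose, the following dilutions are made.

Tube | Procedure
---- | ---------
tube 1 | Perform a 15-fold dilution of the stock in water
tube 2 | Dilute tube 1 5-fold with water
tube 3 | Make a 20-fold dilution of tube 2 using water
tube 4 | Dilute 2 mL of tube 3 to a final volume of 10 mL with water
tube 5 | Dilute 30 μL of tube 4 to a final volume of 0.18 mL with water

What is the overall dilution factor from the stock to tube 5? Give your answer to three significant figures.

Step 1: 15-fold → factor 15
Step 2: 5-fold → factor 5
Step 3: 20-fold → factor 20
Step 4: 2 mL brought to 10 mL → factor 10/2 = 5
Step 5: 30 μL brought to 0.18 mL → factor 180/30 = 6
Overall dilution factor = 15 × 5 × 20 × 5 × 6 = 45000

4.50 × 10^4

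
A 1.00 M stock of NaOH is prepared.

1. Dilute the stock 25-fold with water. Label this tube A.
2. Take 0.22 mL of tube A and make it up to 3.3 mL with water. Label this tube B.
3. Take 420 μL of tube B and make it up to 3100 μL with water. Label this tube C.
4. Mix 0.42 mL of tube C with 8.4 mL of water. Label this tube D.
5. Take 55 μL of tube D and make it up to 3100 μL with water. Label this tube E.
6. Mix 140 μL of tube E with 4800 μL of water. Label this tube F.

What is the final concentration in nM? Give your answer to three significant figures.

Step 1: 25-fold → factor 25
Step 2: 0.22 mL brought to 3.3 mL → factor 3.3/0.22 = 15
Step 3: 420 μL brought to 3100 μL → factor 3100/420 = 7.381
Step 4: 0.42 mL + 8.4 mL = 8.82 mL total → factor 8.82/0.42 = 21
Step 5: 55 μL brought to 3100 μL → factor 3100/55 = 56.364
Step 6: 140 μL + 4800 μL = 4940 μL total → factor 4940/140 = 35.286
Overall dilution factor = 25 × 15 × 7.381 × 21 × 56.364 × 35.286 = 1.156 × 10^8
Final = 1.00 M / 1.156 × 10^8 = 8.650 × 10^-9 M = 8.65 nM

8.65 nM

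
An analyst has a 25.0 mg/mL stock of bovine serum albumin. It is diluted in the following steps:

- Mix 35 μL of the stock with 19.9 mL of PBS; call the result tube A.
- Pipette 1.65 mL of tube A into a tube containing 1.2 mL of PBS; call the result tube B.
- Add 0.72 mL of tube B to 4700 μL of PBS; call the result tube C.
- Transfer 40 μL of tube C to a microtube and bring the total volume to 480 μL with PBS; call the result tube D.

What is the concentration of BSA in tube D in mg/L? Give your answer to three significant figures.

0.281 mg/L

Step 1: 35 μL + 19.9 mL = 19935 μL total → factor 19935/35 = 569.57
Step 2: 1.65 mL + 1.2 mL = 2.85 mL total → factor 2.85/1.65 = 1.7273
Step 3: 0.72 mL + 4700 μL = 5.42 mL total → factor 5.42/0.72 = 7.5278
Step 4: 40 μL brought to 480 μL → factor 480/40 = 12
Overall dilution factor = 569.57 × 1.7273 × 7.5278 × 12 = 88870
Final = 25.0 mg/mL / 88870 = 0.0002813 mg/mL = 0.281 mg/L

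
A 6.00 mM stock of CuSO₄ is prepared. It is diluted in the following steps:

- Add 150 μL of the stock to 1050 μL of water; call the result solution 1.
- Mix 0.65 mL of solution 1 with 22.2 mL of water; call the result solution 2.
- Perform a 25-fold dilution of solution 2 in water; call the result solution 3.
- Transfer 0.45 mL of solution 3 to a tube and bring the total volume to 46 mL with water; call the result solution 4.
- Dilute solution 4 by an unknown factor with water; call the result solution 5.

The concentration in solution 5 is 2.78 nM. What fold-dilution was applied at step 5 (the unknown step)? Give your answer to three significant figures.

3.00-fold

Step 1: 150 μL + 1050 μL = 1200 μL total → factor 1200/150 = 8
Step 2: 0.65 mL + 22.2 mL = 22.85 mL total → factor 22.85/0.65 = 35.154
Step 3: 25-fold → factor 25
Step 4: 0.45 mL brought to 46 mL → factor 46/0.45 = 102.22
Step 5: unknown factor x
Product of known-step factors = 7.187 × 10^5
Overall factor = 6.00 mM / (2.78 nM) = 2.1583 × 10^6
x = 2.1583 × 10^6 / 7.187 × 10^5 = 3.00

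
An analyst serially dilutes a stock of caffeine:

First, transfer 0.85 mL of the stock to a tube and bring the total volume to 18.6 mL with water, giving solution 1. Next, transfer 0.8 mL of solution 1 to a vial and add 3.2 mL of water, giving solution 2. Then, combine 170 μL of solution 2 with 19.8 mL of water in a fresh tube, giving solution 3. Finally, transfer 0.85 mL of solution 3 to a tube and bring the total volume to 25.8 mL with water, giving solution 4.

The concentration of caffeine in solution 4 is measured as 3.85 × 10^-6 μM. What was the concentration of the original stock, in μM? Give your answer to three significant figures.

Step 1: 0.85 mL brought to 18.6 mL → factor 18.6/0.85 = 21.882
Step 2: 0.8 mL + 3.2 mL = 4 mL total → factor 4/0.8 = 5
Step 3: 170 μL + 19.8 mL = 19970 μL total → factor 19970/170 = 117.47
Step 4: 0.85 mL brought to 25.8 mL → factor 25.8/0.85 = 30.353
Overall dilution factor = 21.882 × 5 × 117.47 × 30.353 = 3.9012 × 10^5
Stock = 3.85 × 10^-6 μM × 3.9012 × 10^5 = 1.50 μM

1.50 μM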